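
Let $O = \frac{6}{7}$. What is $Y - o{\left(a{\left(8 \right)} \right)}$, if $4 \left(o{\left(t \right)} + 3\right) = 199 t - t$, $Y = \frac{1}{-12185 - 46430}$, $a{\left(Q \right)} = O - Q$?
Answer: $\frac{146303033}{410305} \approx 356.57$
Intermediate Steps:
$O = \frac{6}{7}$ ($O = 6 \cdot \frac{1}{7} = \frac{6}{7} \approx 0.85714$)
$a{\left(Q \right)} = \frac{6}{7} - Q$
$Y = - \frac{1}{58615}$ ($Y = \frac{1}{-58615} = - \frac{1}{58615} \approx -1.706 \cdot 10^{-5}$)
$o{\left(t \right)} = -3 + \frac{99 t}{2}$ ($o{\left(t \right)} = -3 + \frac{199 t - t}{4} = -3 + \frac{198 t}{4} = -3 + \frac{99 t}{2}$)
$Y - o{\left(a{\left(8 \right)} \right)} = - \frac{1}{58615} - \left(-3 + \frac{99 \left(\frac{6}{7} - 8\right)}{2}\right) = - \frac{1}{58615} - \left(-3 + \frac{99}{2} \left(- \frac{50}{7}\right)\right) = - \frac{1}{58615} - \left(-3 - \frac{2475}{7}\right) = - \frac{1}{58615} - - \frac{2496}{7} = - \frac{1}{58615} + \frac{2496}{7} = \frac{146303033}{410305}$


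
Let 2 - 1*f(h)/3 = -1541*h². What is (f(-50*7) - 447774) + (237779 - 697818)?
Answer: 565409693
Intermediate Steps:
f(h) = 6 + 4623*h² (f(h) = 6 - (-4623)*h² = 6 + 4623*h²)
(f(-50*7) - 447774) + (237779 - 697818) = ((6 + 4623*(-50*7)²) - 447774) + (237779 - 697818) = ((6 + 4623*(-350)²) - 447774) - 460039 = ((6 + 4623*122500) - 447774) - 460039 = ((6 + 566317500) - 447774) - 460039 = (566317506 - 447774) - 460039 = 565869732 - 460039 = 565409693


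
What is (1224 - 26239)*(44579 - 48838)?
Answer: 106538885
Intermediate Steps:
(1224 - 26239)*(44579 - 48838) = -25015*(-4259) = 106538885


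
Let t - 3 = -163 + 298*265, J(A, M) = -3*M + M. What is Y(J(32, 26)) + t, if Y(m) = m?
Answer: 78758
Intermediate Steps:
J(A, M) = -2*M
t = 78810 (t = 3 + (-163 + 298*265) = 3 + (-163 + 78970) = 3 + 78807 = 78810)
Y(J(32, 26)) + t = -2*26 + 78810 = -52 + 78810 = 78758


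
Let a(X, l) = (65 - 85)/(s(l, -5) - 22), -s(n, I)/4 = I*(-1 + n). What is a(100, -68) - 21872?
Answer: -15332262/701 ≈ -21872.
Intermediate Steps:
s(n, I) = -4*I*(-1 + n)
a(X, l) = -20/(-42 + 20*l) (a(X, l) = (65 - 85)/(4*(-5)*(1 - l) - 22) = -20/((-20 + 20*l) - 22) = -20/(-42 + 20*l))
a(100, -68) - 21872 = 10/(21 - 10*(-68)) - 21872 = 10/(21 + 680) - 21872 = 10/701 - 21872 = -15332262/701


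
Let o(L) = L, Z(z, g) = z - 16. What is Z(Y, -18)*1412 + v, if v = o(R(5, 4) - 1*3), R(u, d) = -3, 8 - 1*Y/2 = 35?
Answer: -98846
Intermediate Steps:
Y = -54 (Y = 16 - 2*35 = 16 - 70 = -54)
Z(z, g) = -16 + z
v = -6 (v = -3 - 1*3 = -3 - 3 = -6)
Z(Y, -18)*1412 + v = (-16 - 54)*1412 - 6 = -70*1412 - 6 = -98840 - 6 = -98846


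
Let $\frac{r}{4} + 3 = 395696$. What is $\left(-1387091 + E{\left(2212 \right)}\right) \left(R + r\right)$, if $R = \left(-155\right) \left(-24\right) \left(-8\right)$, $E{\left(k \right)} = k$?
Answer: $-2150733705548$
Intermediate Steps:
$r = 1582772$ ($r = -12 + 4 \cdot 395696 = -12 + 1582784 = 1582772$)
$R = -29760$ ($R = 3720 \left(-8\right) = -29760$)
$\left(-1387091 + E{\left(2212 \right)}\right) \left(R + r\right) = \left(-1387091 + 2212\right) \left(-29760 + 1582772\right) = \left(-1384879\right) 1553012 = -2150733705548$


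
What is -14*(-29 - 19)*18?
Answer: 12096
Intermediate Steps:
-14*(-29 - 19)*18 = -(-672)*18 = -14*(-864) = 12096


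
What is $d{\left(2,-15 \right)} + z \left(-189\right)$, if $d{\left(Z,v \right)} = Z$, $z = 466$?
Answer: $-88072$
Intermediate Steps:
$d{\left(2,-15 \right)} + z \left(-189\right) = 2 + 466 \left(-189\right) = 2 - 88074 = -88072$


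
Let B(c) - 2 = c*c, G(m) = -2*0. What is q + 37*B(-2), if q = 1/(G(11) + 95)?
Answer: 21091/95 ≈ 222.01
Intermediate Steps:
G(m) = 0
B(c) = 2 + c² (B(c) = 2 + c*c = 2 + c²)
q = 1/95 (q = 1/(0 + 95) = 1/95 ≈ 0.010526)
q + 37*B(-2) = 1/95 + 37*(2 + (-2)²) = 1/95 + 37*(2 + 4) = 1/95 + 37*6 = 1/95 + 222 = 21091/95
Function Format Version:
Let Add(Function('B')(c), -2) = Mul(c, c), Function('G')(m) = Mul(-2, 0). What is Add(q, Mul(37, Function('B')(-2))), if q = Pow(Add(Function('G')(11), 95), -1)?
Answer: Rational(21091, 95) ≈ 222.01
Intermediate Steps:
Function('G')(m) = 0
Function('B')(c) = Add(2, Pow(c, 2)) (Function('B')(c) = Add(2, Mul(c, c)) = Add(2, Pow(c, 2)))
q = Rational(1, 95) (q = Pow(Add(0, 95), -1) = Pow(95, -1) = Rational(1, 95) ≈ 0.010526)
Add(q, Mul(37, Function('B')(-2))) = Add(Rational(1, 95), Mul(37, Add(2, Pow(-2, 2)))) = Add(Rational(1, 95), Mul(37, Add(2, 4))) = Add(Rational(1, 95), Mul(37, 6)) = Add(Rational(1, 95), 222) = Rational(21091, 95)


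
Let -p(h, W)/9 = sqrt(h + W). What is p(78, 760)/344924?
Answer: -9*sqrt(838)/344924 ≈ -0.00075534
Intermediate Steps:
p(h, W) = -9*sqrt(W + h) (p(h, W) = -9*sqrt(h + W) = -9*sqrt(W + h))
p(78, 760)/344924 = -9*sqrt(760 + 78)/344924 = -9*sqrt(838)*(1/344924) = -9*sqrt(838)/344924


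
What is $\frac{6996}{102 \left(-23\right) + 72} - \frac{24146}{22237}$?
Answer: $- \frac{35079676}{8427823} \approx -4.1624$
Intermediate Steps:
$\frac{6996}{102 \left(-23\right) + 72} - \frac{24146}{22237} = \frac{6996}{-2346 + 72} - \frac{24146}{22237} = \frac{6996}{-2274} - \frac{24146}{22237} = 6996 \left(- \frac{1}{2274}\right) - \frac{24146}{22237} = - \frac{1166}{379} - \frac{24146}{22237} = - \frac{35079676}{8427823}$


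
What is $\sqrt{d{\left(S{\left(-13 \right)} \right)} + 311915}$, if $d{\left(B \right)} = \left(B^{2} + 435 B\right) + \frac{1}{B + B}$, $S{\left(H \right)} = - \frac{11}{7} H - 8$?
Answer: $\frac{\sqrt{470983173726}}{1218} \approx 563.45$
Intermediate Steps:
$S{\left(H \right)} = -8 - \frac{11 H}{7}$ ($S{\left(H \right)} = \left(-11\right) \frac{1}{7} H - 8 = - \frac{11 H}{7} - 8 = -8 - \frac{11 H}{7}$)
$d{\left(B \right)} = B^{2} + \frac{1}{2 B} + 435 B$ ($d{\left(B \right)} = \left(B^{2} + 435 B\right) + \frac{1}{2 B} = B^{2} + \frac{1}{2 B} + 435 B$)
$\sqrt{d{\left(S{\left(-13 \right)} \right)} + 311915} = \sqrt{\left(\left(-8 - - \frac{143}{7}\right)^{2} + \frac{1}{2 \left(-8 - - \frac{143}{7}\right)} + 435 \left(-8 - - \frac{143}{7}\right)\right) + 311915} = \sqrt{\left(\left(-8 + \frac{143}{7}\right)^{2} + \frac{1}{2 \left(-8 + \frac{143}{7}\right)} + 435 \left(-8 + \frac{143}{7}\right)\right) + 311915} = \sqrt{\left(\left(\frac{87}{7}\right)^{2} + \frac{1}{2 \cdot \frac{87}{7}} + 435 \cdot \frac{87}{7}\right) + 311915} = \sqrt{\left(\frac{7569}{49} + \frac{1}{2} \cdot \frac{7}{87} + \frac{37845}{7}\right) + 311915} = \sqrt{\left(\frac{7569}{49} + \frac{7}{174} + \frac{37845}{7}\right) + 311915} = \sqrt{\frac{47412559}{8526} + 311915} = \sqrt{\frac{2706799849}{8526}} = \frac{\sqrt{470983173726}}{1218}$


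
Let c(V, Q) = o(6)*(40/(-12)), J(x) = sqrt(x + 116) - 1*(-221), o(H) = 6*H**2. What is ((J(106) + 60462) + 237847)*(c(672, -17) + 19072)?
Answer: 5478622560 + 18352*sqrt(222) ≈ 5.4789e+9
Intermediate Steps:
J(x) = 221 + sqrt(116 + x) (J(x) = sqrt(116 + x) + 221 = 221 + sqrt(116 + x))
c(V, Q) = -720 (c(V, Q) = (6*6**2)*(40/(-12)) = (6*36)*(40*(-1/12)) = 216*(-10/3) = -720)
((J(106) + 60462) + 237847)*(c(672, -17) + 19072) = (((221 + sqrt(116 + 106)) + 60462) + 237847)*(-720 + 19072) = (((221 + sqrt(222)) + 60462) + 237847)*18352 = ((60683 + sqrt(222)) + 237847)*18352 = (298530 + sqrt(222))*18352 = 5478622560 + 18352*sqrt(222)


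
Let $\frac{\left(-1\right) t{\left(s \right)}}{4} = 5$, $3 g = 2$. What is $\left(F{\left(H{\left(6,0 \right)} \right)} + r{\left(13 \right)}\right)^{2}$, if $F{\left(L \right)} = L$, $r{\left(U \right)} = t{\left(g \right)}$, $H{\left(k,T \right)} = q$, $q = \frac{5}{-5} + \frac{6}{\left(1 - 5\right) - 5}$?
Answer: $\frac{4225}{9} \approx 469.44$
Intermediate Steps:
$g = \frac{2}{3}$ ($g = \frac{1}{3} \cdot 2 = \frac{2}{3} \approx 0.66667$)
$q = - \frac{5}{3}$ ($q = 5 \left(- \frac{1}{5}\right) + \frac{6}{-4 - 5} = -1 + \frac{6}{-9} = -1 + 6 \left(- \frac{1}{9}\right) = -1 - \frac{2}{3} = - \frac{5}{3} \approx -1.6667$)
$H{\left(k,T \right)} = - \frac{5}{3}$
$t{\left(s \right)} = -20$ ($t{\left(s \right)} = \left(-4\right) 5 = -20$)
$r{\left(U \right)} = -20$
$\left(F{\left(H{\left(6,0 \right)} \right)} + r{\left(13 \right)}\right)^{2} = \left(- \frac{5}{3} - 20\right)^{2} = \left(- \frac{65}{3}\right)^{2} = \frac{4225}{9}$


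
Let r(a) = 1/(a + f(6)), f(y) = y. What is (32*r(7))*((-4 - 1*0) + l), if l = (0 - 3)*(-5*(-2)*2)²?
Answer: -38528/13 ≈ -2963.7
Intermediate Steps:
l = -1200 (l = -3*(10*2)² = -3*20² = -3*400 = -1200)
r(a) = 1/(6 + a) (r(a) = 1/(a + 6) = 1/(6 + a))
(32*r(7))*((-4 - 1*0) + l) = (32/(6 + 7))*((-4 - 1*0) - 1200) = (32/13)*((-4 + 0) - 1200) = (32*(1/13))*(-4 - 1200) = (32/13)*(-1204) = -38528/13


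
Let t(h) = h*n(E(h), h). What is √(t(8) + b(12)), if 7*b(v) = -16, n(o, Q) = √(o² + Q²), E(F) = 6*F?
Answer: 4*√(-7 + 196*√37)/7 ≈ 19.673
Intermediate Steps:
n(o, Q) = √(Q² + o²)
b(v) = -16/7 (b(v) = (⅐)*(-16) = -16/7)
t(h) = h*√37*√(h²) (t(h) = h*√(h² + (6*h)²) = h*√(h² + 36*h²) = h*√(37*h²) = h*(√37*√(h²)) = h*√37*√(h²))
√(t(8) + b(12)) = √(8*√37*√(8²) - 16/7) = √(8*√37*√64 - 16/7) = √(8*√37*8 - 16/7) = √(64*√37 - 16/7) = √(-16/7 + 64*√37)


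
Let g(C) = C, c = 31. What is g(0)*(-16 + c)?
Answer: 0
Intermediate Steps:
g(0)*(-16 + c) = 0*(-16 + 31) = 0*15 = 0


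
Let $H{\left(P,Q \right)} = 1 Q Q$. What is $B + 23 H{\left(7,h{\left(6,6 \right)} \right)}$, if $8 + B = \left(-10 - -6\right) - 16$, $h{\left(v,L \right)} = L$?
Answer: $800$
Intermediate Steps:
$B = -28$ ($B = -8 - 20 = -28$)
$H{\left(P,Q \right)} = Q^{2}$ ($H{\left(P,Q \right)} = Q Q = Q^{2}$)
$B + 23 H{\left(7,h{\left(6,6 \right)} \right)} = -28 + 23 \cdot 6^{2} = -28 + 23 \cdot 36 = -28 + 828 = 800$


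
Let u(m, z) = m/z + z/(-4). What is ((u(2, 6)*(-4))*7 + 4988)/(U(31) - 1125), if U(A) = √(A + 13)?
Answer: -5648250/1265581 - 30124*√11/3796743 ≈ -4.4893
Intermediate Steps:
u(m, z) = -z/4 + m/z (u(m, z) = m/z + z*(-¼) = m/z - z/4 = -z/4 + m/z)
U(A) = √(13 + A)
((u(2, 6)*(-4))*7 + 4988)/(U(31) - 1125) = (((-¼*6 + 2/6)*(-4))*7 + 4988)/(√(13 + 31) - 1125) = (((-3/2 + 2*(⅙))*(-4))*7 + 4988)/(√44 - 1125) = (((-3/2 + ⅓)*(-4))*7 + 4988)/(2*√11 - 1125) = (-7/6*(-4)*7 + 4988)/(-1125 + 2*√11) = ((14/3)*7 + 4988)/(-1125 + 2*√11) = (98/3 + 4988)/(-1125 + 2*√11) = 15062/(3*(-1125 + 2*√11))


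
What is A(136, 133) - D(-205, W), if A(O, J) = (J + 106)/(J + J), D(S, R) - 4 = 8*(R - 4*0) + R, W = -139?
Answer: 331941/266 ≈ 1247.9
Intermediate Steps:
D(S, R) = 4 + 9*R (D(S, R) = 4 + (8*(R - 4*0) + R) = 4 + (8*(R + 0) + R) = 4 + (8*R + R) = 4 + 9*R)
A(O, J) = (106 + J)/(2*J) (A(O, J) = (106 + J)/((2*J)) = (106 + J)*(1/(2*J)) = (106 + J)/(2*J))
A(136, 133) - D(-205, W) = (½)*(106 + 133)/133 - (4 + 9*(-139)) = (½)*(1/133)*239 - (4 - 1251) = 239/266 - 1*(-1247) = 239/266 + 1247 = 331941/266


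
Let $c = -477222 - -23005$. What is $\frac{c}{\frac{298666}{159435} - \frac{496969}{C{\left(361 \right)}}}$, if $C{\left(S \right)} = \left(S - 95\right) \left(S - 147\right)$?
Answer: $\frac{4122327206872980}{62232989131} \approx 66240.0$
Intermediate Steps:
$c = -454217$ ($c = -477222 + 23005 = -454217$)
$C{\left(S \right)} = \left(-147 + S\right) \left(-95 + S\right)$ ($C{\left(S \right)} = \left(-95 + S\right) \left(-147 + S\right) = \left(-147 + S\right) \left(-95 + S\right)$)
$\frac{c}{\frac{298666}{159435} - \frac{496969}{C{\left(361 \right)}}} = - \frac{454217}{\frac{298666}{159435} - \frac{496969}{13965 + 361^{2} - 87362}} = - \frac{454217}{298666 \cdot \frac{1}{159435} - \frac{496969}{13965 + 130321 - 87362}} = - \frac{454217}{\frac{298666}{159435} - \frac{496969}{56924}} = - \frac{454217}{- \frac{62232989131}{9075677940}} = \left(-454217\right) \left(- \frac{9075677940}{62232989131}\right) = \frac{4122327206872980}{62232989131}$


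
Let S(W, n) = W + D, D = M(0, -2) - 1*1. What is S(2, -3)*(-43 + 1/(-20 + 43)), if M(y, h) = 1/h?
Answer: -494/23 ≈ -21.478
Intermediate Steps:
D = -3/2 (D = 1/(-2) - 1*1 = -½ - 1 = -3/2 ≈ -1.5000)
S(W, n) = -3/2 + W (S(W, n) = W - 3/2 = -3/2 + W)
S(2, -3)*(-43 + 1/(-20 + 43)) = (-3/2 + 2)*(-43 + 1/(-20 + 43)) = (-43 + 1/23)/2 = (½)*(-988/23) = -494/23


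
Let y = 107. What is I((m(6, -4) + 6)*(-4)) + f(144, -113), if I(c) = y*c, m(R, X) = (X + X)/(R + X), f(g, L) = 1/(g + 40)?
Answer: -157503/184 ≈ -855.99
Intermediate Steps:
f(g, L) = 1/(40 + g)
m(R, X) = 2*X/(R + X) (m(R, X) = (2*X)/(R + X) = 2*X/(R + X))
I(c) = 107*c
I((m(6, -4) + 6)*(-4)) + f(144, -113) = 107*((2*(-4)/(6 - 4) + 6)*(-4)) + 1/(40 + 144) = 107*((2*(-4)/2 + 6)*(-4)) + 1/184 = 107*((2*(-4)*(½) + 6)*(-4)) + 1/184 = 107*((-4 + 6)*(-4)) + 1/184 = 107*(2*(-4)) + 1/184 = 107*(-8) + 1/184 = -856 + 1/184 = -157503/184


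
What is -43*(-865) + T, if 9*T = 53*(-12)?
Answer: 111373/3 ≈ 37124.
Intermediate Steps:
T = -212/3 (T = (53*(-12))/9 = (⅑)*(-636) = -212/3 ≈ -70.667)
-43*(-865) + T = -43*(-865) - 212/3 = 37195 - 212/3 = 111373/3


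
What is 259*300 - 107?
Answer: 77593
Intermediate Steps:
259*300 - 107 = 77700 - 107 = 77593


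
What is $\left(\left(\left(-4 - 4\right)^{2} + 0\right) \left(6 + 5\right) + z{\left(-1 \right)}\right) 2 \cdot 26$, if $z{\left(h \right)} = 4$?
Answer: $36816$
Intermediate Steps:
$\left(\left(\left(-4 - 4\right)^{2} + 0\right) \left(6 + 5\right) + z{\left(-1 \right)}\right) 2 \cdot 26 = \left(\left(\left(-4 - 4\right)^{2} + 0\right) \left(6 + 5\right) + 4\right) 2 \cdot 26 = \left(\left(\left(-8\right)^{2} + 0\right) 11 + 4\right) 2 \cdot 26 = \left(\left(64 + 0\right) 11 + 4\right) 2 \cdot 26 = \left(64 \cdot 11 + 4\right) 2 \cdot 26 = \left(704 + 4\right) 2 \cdot 26 = 708 \cdot 2 \cdot 26 = 1416 \cdot 26 = 36816$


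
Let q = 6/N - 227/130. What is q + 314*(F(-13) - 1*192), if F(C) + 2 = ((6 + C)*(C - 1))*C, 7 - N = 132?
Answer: -1498099831/3250 ≈ -4.6095e+5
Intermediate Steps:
N = -125 (N = 7 - 1*132 = 7 - 132 = -125)
F(C) = -2 + C*(-1 + C)*(6 + C) (F(C) = -2 + ((6 + C)*(C - 1))*C = -2 + ((6 + C)*(-1 + C))*C = -2 + ((-1 + C)*(6 + C))*C = -2 + C*(-1 + C)*(6 + C))
q = -5831/3250 (q = 6/(-125) - 227/130 = 6*(-1/125) - 227*1/130 = -6/125 - 227/130 = -5831/3250 ≈ -1.7942)
q + 314*(F(-13) - 1*192) = -5831/3250 + 314*((-2 + (-13)³ - 6*(-13) + 5*(-13)²) - 1*192) = -5831/3250 + 314*((-2 - 2197 + 78 + 5*169) - 192) = -5831/3250 + 314*((-2 - 2197 + 78 + 845) - 192) = -5831/3250 + 314*(-1276 - 192) = -5831/3250 + 314*(-1468) = -5831/3250 - 460952 = -1498099831/3250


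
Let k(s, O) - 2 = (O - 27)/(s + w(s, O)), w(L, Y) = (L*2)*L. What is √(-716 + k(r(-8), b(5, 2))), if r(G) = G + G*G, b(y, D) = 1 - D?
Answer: I*√36468490/226 ≈ 26.721*I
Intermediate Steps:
w(L, Y) = 2*L² (w(L, Y) = (2*L)*L = 2*L²)
r(G) = G + G²
k(s, O) = 2 + (-27 + O)/(s + 2*s²) (k(s, O) = 2 + (O - 27)/(s + 2*s²) = 2 + (-27 + O)/(s + 2*s²))
√(-716 + k(r(-8), b(5, 2))) = √(-716 + (-27 + (1 - 1*2) + 2*(-8*(1 - 8)) + 4*(-8*(1 - 8))²)/(((-8*(1 - 8)))*(1 + 2*(-8*(1 - 8))))) = √(-716 + (-27 + (1 - 2) + 2*(-8*(-7)) + 4*(-8*(-7))²)/(((-8*(-7)))*(1 + 2*(-8*(-7))))) = √(-716 + (-27 - 1 + 2*56 + 4*56²)/(56*(1 + 2*56))) = √(-716 + (-27 - 1 + 112 + 4*3136)/(56*(1 + 112))) = √(-716 + (1/56)*(-27 - 1 + 112 + 12544)/113) = √(-716 + (1/56)*(1/113)*12628) = √(-716 + 451/226) = √(-161365/226) = I*√36468490/226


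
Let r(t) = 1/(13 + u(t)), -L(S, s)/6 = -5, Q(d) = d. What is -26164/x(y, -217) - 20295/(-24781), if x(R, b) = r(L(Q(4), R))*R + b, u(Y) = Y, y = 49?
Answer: 14034145901/115008621 ≈ 122.03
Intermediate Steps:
L(S, s) = 30 (L(S, s) = -6*(-5) = 30)
r(t) = 1/(13 + t)
x(R, b) = b + R/43 (x(R, b) = R/(13 + 30) + b = R/43 + b = b + R/43)
-26164/x(y, -217) - 20295/(-24781) = -26164/(-217 + (1/43)*49) - 20295/(-24781) = -26164/(-217 + 49/43) - 20295*(-1/24781) = -26164/(-9282/43) + 20295/24781 = -26164*(-43/9282) + 20295/24781 = 562526/4641 + 20295/24781 = 14034145901/115008621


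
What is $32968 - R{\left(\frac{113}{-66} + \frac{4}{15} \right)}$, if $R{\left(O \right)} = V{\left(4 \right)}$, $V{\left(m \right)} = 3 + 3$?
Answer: $32962$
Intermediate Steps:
$V{\left(m \right)} = 6$
$R{\left(O \right)} = 6$
$32968 - R{\left(\frac{113}{-66} + \frac{4}{15} \right)} = 32968 - 6 = 32962$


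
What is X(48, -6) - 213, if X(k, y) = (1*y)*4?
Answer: -237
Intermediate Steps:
X(k, y) = 4*y (X(k, y) = y*4 = 4*y)
X(48, -6) - 213 = 4*(-6) - 213 = -24 - 213 = -237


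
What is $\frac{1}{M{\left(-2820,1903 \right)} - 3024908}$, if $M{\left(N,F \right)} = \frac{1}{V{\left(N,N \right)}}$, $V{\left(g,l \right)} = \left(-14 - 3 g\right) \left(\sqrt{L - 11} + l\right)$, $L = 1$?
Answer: $- \frac{1715983420352452842200}{5190691976091569468405287361} + \frac{8446 i \sqrt{10}}{5190691976091569468405287361} \approx -3.3059 \cdot 10^{-7} + 5.1455 \cdot 10^{-24} i$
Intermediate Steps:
$V{\left(g,l \right)} = \left(-14 - 3 g\right) \left(l + i \sqrt{10}\right)$ ($V{\left(g,l \right)} = \left(-14 - 3 g\right) \left(\sqrt{1 - 11} + l\right) = \left(-14 - 3 g\right) \left(\sqrt{-10} + l\right) = \left(-14 - 3 g\right) \left(i \sqrt{10} + l\right) = \left(-14 - 3 g\right) \left(l + i \sqrt{10}\right)$)
$M{\left(N,F \right)} = \frac{1}{- 14 N - 3 N^{2} - 14 i \sqrt{10} - 3 i N \sqrt{10}}$ ($M{\left(N,F \right)} = \frac{1}{- 14 N - 14 i \sqrt{10} - 3 N N - 3 i N \sqrt{10}} = \frac{1}{- 14 N - 14 i \sqrt{10} - 3 N^{2} - 3 i N \sqrt{10}} = \frac{1}{- 14 N - 3 N^{2} - 14 i \sqrt{10} - 3 i N \sqrt{10}}$)
$\frac{1}{M{\left(-2820,1903 \right)} - 3024908} = \frac{1}{- \frac{1}{3 \left(-2820\right)^{2} + 14 \left(-2820\right) + 14 i \sqrt{10} + 3 i \left(-2820\right) \sqrt{10}} - 3024908} = \frac{1}{- \frac{1}{3 \cdot 7952400 - 39480 + 14 i \sqrt{10} - 8460 i \sqrt{10}} - 3024908} = \frac{1}{- \frac{1}{23857200 - 39480 + 14 i \sqrt{10} - 8460 i \sqrt{10}} - 3024908} = \frac{1}{- \frac{1}{23817720 - 8446 i \sqrt{10}} - 3024908} = \frac{1}{-3024908 - \frac{1}{23817720 - 8446 i \sqrt{10}}}$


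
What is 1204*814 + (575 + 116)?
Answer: 980747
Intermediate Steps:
1204*814 + (575 + 116) = 980056 + 691 = 980747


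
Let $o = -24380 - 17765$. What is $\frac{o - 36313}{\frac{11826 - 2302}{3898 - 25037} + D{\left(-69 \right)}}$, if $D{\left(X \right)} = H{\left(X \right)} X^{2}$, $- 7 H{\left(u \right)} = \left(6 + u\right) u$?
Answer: $\frac{1658523662}{62499175283} \approx 0.026537$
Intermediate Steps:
$H{\left(u \right)} = - \frac{u \left(6 + u\right)}{7}$ ($H{\left(u \right)} = - \frac{\left(6 + u\right) u}{7} = - \frac{u \left(6 + u\right)}{7}$)
$D{\left(X \right)} = - \frac{X^{3} \left(6 + X\right)}{7}$ ($D{\left(X \right)} = - \frac{X \left(6 + X\right)}{7} X^{2} = - \frac{X^{3} \left(6 + X\right)}{7}$)
$o = -42145$
$\frac{o - 36313}{\frac{11826 - 2302}{3898 - 25037} + D{\left(-69 \right)}} = \frac{-42145 - 36313}{\frac{11826 - 2302}{3898 - 25037} + \frac{\left(-69\right)^{3} \left(-6 - -69\right)}{7}} = - \frac{78458}{\frac{9524}{-21139} + \frac{1}{7} \left(-328509\right) \left(-6 + 69\right)} = - \frac{78458}{9524 \left(- \frac{1}{21139}\right) + \frac{1}{7} \left(-328509\right) 63} = - \frac{78458}{- \frac{9524}{21139} - 2956581} = - \frac{78458}{- \frac{62499175283}{21139}} = \left(-78458\right) \left(- \frac{21139}{62499175283}\right) = \frac{1658523662}{62499175283}$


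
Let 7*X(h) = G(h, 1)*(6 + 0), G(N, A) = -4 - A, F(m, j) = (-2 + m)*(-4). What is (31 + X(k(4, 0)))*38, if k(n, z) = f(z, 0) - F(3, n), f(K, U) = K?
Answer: 7106/7 ≈ 1015.1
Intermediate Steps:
F(m, j) = 8 - 4*m
k(n, z) = 4 + z (k(n, z) = z - (8 - 4*3) = z - (8 - 12) = z - 1*(-4) = z + 4 = 4 + z)
X(h) = -30/7 (X(h) = ((-4 - 1*1)*(6 + 0))/7 = ((-4 - 1)*6)/7 = (-5*6)/7 = (1/7)*(-30) = -30/7)
(31 + X(k(4, 0)))*38 = (31 - 30/7)*38 = (187/7)*38 = 7106/7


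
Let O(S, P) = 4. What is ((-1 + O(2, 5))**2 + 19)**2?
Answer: 784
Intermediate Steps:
((-1 + O(2, 5))**2 + 19)**2 = ((-1 + 4)**2 + 19)**2 = (3**2 + 19)**2 = (9 + 19)**2 = 28**2 = 784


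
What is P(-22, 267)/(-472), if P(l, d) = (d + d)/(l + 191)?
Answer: -267/39884 ≈ -0.0066944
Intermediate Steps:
P(l, d) = 2*d/(191 + l) (P(l, d) = (2*d)/(191 + l) = 2*d/(191 + l))
P(-22, 267)/(-472) = (2*267/(191 - 22))/(-472) = (2*267/169)*(-1/472) = (2*267*(1/169))*(-1/472) = (534/169)*(-1/472) = -267/39884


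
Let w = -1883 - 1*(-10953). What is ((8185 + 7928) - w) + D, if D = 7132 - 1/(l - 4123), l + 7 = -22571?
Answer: 378486676/26701 ≈ 14175.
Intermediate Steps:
l = -22578 (l = -7 - 22571 = -22578)
w = 9070 (w = -1883 + 10953 = 9070)
D = 190431533/26701 (D = 7132 - 1/(-22578 - 4123) = 7132 - 1/(-26701) = 7132 - 1*(-1/26701) = 7132 + 1/26701 = 190431533/26701 ≈ 7132.0)
((8185 + 7928) - w) + D = ((8185 + 7928) - 1*9070) + 190431533/26701 = (16113 - 9070) + 190431533/26701 = 7043 + 190431533/26701 = 378486676/26701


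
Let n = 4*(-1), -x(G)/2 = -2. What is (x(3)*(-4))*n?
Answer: 64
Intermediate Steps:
x(G) = 4 (x(G) = -2*(-2) = 4)
n = -4
(x(3)*(-4))*n = (4*(-4))*(-4) = -16*(-4) = 64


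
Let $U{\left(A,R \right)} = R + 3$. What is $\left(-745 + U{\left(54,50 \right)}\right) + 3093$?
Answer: $2401$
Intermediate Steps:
$U{\left(A,R \right)} = 3 + R$
$\left(-745 + U{\left(54,50 \right)}\right) + 3093 = \left(-745 + \left(3 + 50\right)\right) + 3093 = \left(-745 + 53\right) + 3093 = -692 + 3093 = 2401$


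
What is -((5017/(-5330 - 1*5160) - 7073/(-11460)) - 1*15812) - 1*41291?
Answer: -61259697551/2404308 ≈ -25479.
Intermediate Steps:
-((5017/(-5330 - 1*5160) - 7073/(-11460)) - 1*15812) - 1*41291 = -((5017/(-5330 - 5160) - 7073*(-1/11460)) - 15812) - 41291 = -((5017/(-10490) + 7073/11460) - 15812) - 41291 = -((5017*(-1/10490) + 7073/11460) - 15812) - 41291 = -((-5017/10490 + 7073/11460) - 15812) - 41291 = -(334019/2404308 - 15812) - 41291 = -1*(-38016584077/2404308) - 41291 = 38016584077/2404308 - 41291 = -61259697551/2404308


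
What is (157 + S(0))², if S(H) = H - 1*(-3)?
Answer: 25600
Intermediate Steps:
S(H) = 3 + H (S(H) = H + 3 = 3 + H)
(157 + S(0))² = (157 + (3 + 0))² = (157 + 3)² = 160² = 25600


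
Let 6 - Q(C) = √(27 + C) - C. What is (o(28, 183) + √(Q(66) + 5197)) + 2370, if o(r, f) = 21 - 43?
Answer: 2348 + √(5269 - √93) ≈ 2420.5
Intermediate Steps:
o(r, f) = -22
Q(C) = 6 + C - √(27 + C) (Q(C) = 6 - (√(27 + C) - C) = 6 + (C - √(27 + C)) = 6 + C - √(27 + C))
(o(28, 183) + √(Q(66) + 5197)) + 2370 = (-22 + √((6 + 66 - √(27 + 66)) + 5197)) + 2370 = (-22 + √((6 + 66 - √93) + 5197)) + 2370 = (-22 + √((72 - √93) + 5197)) + 2370 = (-22 + √(5269 - √93)) + 2370 = 2348 + √(5269 - √93)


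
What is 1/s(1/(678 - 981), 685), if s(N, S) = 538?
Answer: 1/538 ≈ 0.0018587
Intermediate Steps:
1/s(1/(678 - 981), 685) = 1/538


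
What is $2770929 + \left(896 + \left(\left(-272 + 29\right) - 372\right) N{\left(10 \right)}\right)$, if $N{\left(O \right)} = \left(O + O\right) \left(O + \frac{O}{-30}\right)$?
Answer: $2652925$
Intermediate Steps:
$N{\left(O \right)} = \frac{29 O^{2}}{15}$ ($N{\left(O \right)} = 2 O \left(O + O \left(- \frac{1}{30}\right)\right) = 2 O \left(O - \frac{O}{30}\right) = 2 O \frac{29 O}{30} = \frac{29 O^{2}}{15}$)
$2770929 + \left(896 + \left(\left(-272 + 29\right) - 372\right) N{\left(10 \right)}\right) = 2770929 + \left(896 + \left(\left(-272 + 29\right) - 372\right) \frac{29 \cdot 10^{2}}{15}\right) = 2770929 + \left(896 + \left(-243 - 372\right) \frac{29}{15} \cdot 100\right) = 2770929 + \left(896 - 118900\right) = 2770929 - 118004 = 2652925$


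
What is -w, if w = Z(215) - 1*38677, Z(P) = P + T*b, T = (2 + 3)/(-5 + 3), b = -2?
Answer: 38457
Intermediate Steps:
T = -5/2 (T = 5/(-2) = 5*(-½) = -5/2 ≈ -2.5000)
Z(P) = 5 + P (Z(P) = P - 5/2*(-2) = P + 5 = 5 + P)
w = -38457 (w = (5 + 215) - 1*38677 = 220 - 38677 = -38457)
-w = -1*(-38457) = 38457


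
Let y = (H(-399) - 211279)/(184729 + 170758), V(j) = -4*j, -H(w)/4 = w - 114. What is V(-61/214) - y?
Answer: 65756703/38037109 ≈ 1.7288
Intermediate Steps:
H(w) = 456 - 4*w (H(w) = -4*(w - 114) = -4*(-114 + w) = 456 - 4*w)
y = -209227/355487 (y = ((456 - 4*(-399)) - 211279)/(184729 + 170758) = ((456 + 1596) - 211279)/355487 = (2052 - 211279)*(1/355487) = -209227*1/355487 = -209227/355487 ≈ -0.58856)
V(-61/214) - y = -(-244)/214 - 1*(-209227/355487) = -(-244)/214 + 209227/355487 = -4*(-61/214) + 209227/355487 = 122/107 + 209227/355487 = 65756703/38037109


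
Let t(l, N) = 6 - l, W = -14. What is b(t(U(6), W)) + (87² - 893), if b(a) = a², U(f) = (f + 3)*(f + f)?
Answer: 17080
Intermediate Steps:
U(f) = 2*f*(3 + f) (U(f) = (3 + f)*(2*f) = 2*f*(3 + f))
b(t(U(6), W)) + (87² - 893) = (6 - 2*6*(3 + 6))² + (87² - 893) = (6 - 2*6*9)² + (7569 - 893) = (6 - 1*108)² + 6676 = (6 - 108)² + 6676 = (-102)² + 6676 = 10404 + 6676 = 17080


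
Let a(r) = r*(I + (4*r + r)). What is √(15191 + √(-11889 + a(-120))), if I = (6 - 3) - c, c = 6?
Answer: √(15191 + 3*√6719) ≈ 124.25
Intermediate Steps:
I = -3 (I = (6 - 3) - 1*6 = 3 - 6 = -3)
a(r) = r*(-3 + 5*r) (a(r) = r*(-3 + (4*r + r)) = r*(-3 + 5*r))
√(15191 + √(-11889 + a(-120))) = √(15191 + √(-11889 - 120*(-3 + 5*(-120)))) = √(15191 + √(-11889 - 120*(-3 - 600))) = √(15191 + √(-11889 - 120*(-603))) = √(15191 + √(-11889 + 72360)) = √(15191 + √60471) = √(15191 + 3*√6719)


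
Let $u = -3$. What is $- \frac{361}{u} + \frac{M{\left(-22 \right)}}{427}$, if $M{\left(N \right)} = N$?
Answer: $\frac{154081}{1281} \approx 120.28$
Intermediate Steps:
$- \frac{361}{u} + \frac{M{\left(-22 \right)}}{427} = - \frac{361}{-3} - \frac{22}{427} = \left(-361\right) \left(- \frac{1}{3}\right) - \frac{22}{427} = \frac{361}{3} - \frac{22}{427} = \frac{154081}{1281}$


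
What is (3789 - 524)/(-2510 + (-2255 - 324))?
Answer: -3265/5089 ≈ -0.64158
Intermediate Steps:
(3789 - 524)/(-2510 + (-2255 - 324)) = 3265/(-2510 - 2579) = 3265/(-5089) = 3265*(-1/5089) = -3265/5089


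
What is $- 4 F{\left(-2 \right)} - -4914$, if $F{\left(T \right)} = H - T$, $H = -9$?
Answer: $4942$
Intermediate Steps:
$F{\left(T \right)} = -9 - T$
$- 4 F{\left(-2 \right)} - -4914 = - 4 \left(-9 - -2\right) - -4914 = - 4 \left(-9 + 2\right) + 4914 = \left(-4\right) \left(-7\right) + 4914 = 28 + 4914 = 4942$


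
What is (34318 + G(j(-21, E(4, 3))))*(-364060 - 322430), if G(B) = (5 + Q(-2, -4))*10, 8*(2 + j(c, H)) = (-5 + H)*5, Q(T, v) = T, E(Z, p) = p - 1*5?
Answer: -23579558520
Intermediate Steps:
E(Z, p) = -5 + p (E(Z, p) = p - 5 = -5 + p)
j(c, H) = -41/8 + 5*H/8 (j(c, H) = -2 + ((-5 + H)*5)/8 = -2 + (-25 + 5*H)/8 = -2 + (-25/8 + 5*H/8) = -41/8 + 5*H/8)
G(B) = 30 (G(B) = (5 - 2)*10 = 3*10 = 30)
(34318 + G(j(-21, E(4, 3))))*(-364060 - 322430) = (34318 + 30)*(-364060 - 322430) = 34348*(-686490) = -23579558520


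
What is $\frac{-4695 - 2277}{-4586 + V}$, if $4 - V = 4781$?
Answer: $\frac{2324}{3121} \approx 0.74463$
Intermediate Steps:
$V = -4777$ ($V = 4 - 4781 = -4777$)
$\frac{-4695 - 2277}{-4586 + V} = \frac{-4695 - 2277}{-4586 - 4777} = - \frac{6972}{-9363} = \left(-6972\right) \left(- \frac{1}{9363}\right) = \frac{2324}{3121}$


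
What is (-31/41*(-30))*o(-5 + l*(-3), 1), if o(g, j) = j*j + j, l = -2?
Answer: 1860/41 ≈ 45.366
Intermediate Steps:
o(g, j) = j + j² (o(g, j) = j² + j = j + j²)
(-31/41*(-30))*o(-5 + l*(-3), 1) = (-31/41*(-30))*(1*(1 + 1)) = (-31*1/41*(-30))*(1*2) = -31/41*(-30)*2 = (930/41)*2 = 1860/41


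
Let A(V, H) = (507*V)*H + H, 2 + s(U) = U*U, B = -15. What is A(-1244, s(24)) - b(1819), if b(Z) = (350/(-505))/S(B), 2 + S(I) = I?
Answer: -621598329576/1717 ≈ -3.6203e+8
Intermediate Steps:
s(U) = -2 + U² (s(U) = -2 + U*U = -2 + U²)
A(V, H) = H + 507*H*V (A(V, H) = 507*H*V + H = H + 507*H*V)
S(I) = -2 + I
b(Z) = 70/1717 (b(Z) = (350/(-505))/(-2 - 15) = (350*(-1/505))/(-17) = -70/101*(-1/17) = 70/1717)
A(-1244, s(24)) - b(1819) = (-2 + 24²)*(1 + 507*(-1244)) - 1*70/1717 = (-2 + 576)*(1 - 630708) - 70/1717 = 574*(-630707) - 70/1717 = -362025818 - 70/1717 = -621598329576/1717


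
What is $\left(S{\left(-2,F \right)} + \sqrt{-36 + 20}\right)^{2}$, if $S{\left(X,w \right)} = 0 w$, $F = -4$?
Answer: $-16$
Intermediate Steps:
$S{\left(X,w \right)} = 0$
$\left(S{\left(-2,F \right)} + \sqrt{-36 + 20}\right)^{2} = \left(0 + \sqrt{-36 + 20}\right)^{2} = \left(0 + \sqrt{-16}\right)^{2} = \left(0 + 4 i\right)^{2} = \left(4 i\right)^{2} = -16$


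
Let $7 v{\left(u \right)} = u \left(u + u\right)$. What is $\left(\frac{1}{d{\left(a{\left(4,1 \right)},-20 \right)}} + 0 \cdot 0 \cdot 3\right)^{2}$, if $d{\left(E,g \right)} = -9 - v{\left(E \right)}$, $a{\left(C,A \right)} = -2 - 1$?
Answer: $\frac{49}{6561} \approx 0.0074684$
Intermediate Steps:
$v{\left(u \right)} = \frac{2 u^{2}}{7}$ ($v{\left(u \right)} = \frac{u \left(u + u\right)}{7} = \frac{u 2 u}{7} = \frac{2 u^{2}}{7}$)
$a{\left(C,A \right)} = -3$
$d{\left(E,g \right)} = -9 - \frac{2 E^{2}}{7}$
$\left(\frac{1}{d{\left(a{\left(4,1 \right)},-20 \right)}} + 0 \cdot 0 \cdot 3\right)^{2} = \left(\frac{1}{-9 - \frac{2 \left(-3\right)^{2}}{7}} + 0 \cdot 0 \cdot 3\right)^{2} = \left(\frac{1}{-9 - \frac{18}{7}} + 0 \cdot 3\right)^{2} = \left(\frac{1}{-9 - \frac{18}{7}} + 0\right)^{2} = \left(\frac{1}{- \frac{81}{7}} + 0\right)^{2} = \left(- \frac{7}{81} + 0\right)^{2} = \left(- \frac{7}{81}\right)^{2} = \frac{49}{6561}$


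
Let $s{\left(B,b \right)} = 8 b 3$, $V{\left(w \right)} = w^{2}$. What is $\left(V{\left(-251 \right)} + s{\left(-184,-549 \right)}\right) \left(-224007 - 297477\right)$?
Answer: $-25982940300$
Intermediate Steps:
$s{\left(B,b \right)} = 24 b$
$\left(V{\left(-251 \right)} + s{\left(-184,-549 \right)}\right) \left(-224007 - 297477\right) = \left(\left(-251\right)^{2} + 24 \left(-549\right)\right) \left(-224007 - 297477\right) = \left(63001 - 13176\right) \left(-521484\right) = 49825 \left(-521484\right) = -25982940300$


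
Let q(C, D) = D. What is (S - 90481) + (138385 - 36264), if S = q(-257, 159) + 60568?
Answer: 72367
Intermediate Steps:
S = 60727 (S = 159 + 60568 = 60727)
(S - 90481) + (138385 - 36264) = (60727 - 90481) + (138385 - 36264) = -29754 + 102121 = 72367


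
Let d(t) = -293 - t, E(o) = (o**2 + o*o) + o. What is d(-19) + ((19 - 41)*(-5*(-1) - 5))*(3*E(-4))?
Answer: -274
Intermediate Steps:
E(o) = o + 2*o**2 (E(o) = (o**2 + o**2) + o = 2*o**2 + o = o + 2*o**2)
d(-19) + ((19 - 41)*(-5*(-1) - 5))*(3*E(-4)) = (-293 - 1*(-19)) + ((19 - 41)*(-5*(-1) - 5))*(3*(-4*(1 + 2*(-4)))) = (-293 + 19) + (-22*(5 - 5))*(3*(-4*(1 - 8))) = -274 + (-22*0)*(3*(-4*(-7))) = -274 + 0*(3*28) = -274 + 0*84 = -274 + 0 = -274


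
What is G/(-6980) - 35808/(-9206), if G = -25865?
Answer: 48805303/6425788 ≈ 7.5952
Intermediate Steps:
G/(-6980) - 35808/(-9206) = -25865/(-6980) - 35808/(-9206) = -25865*(-1/6980) - 35808*(-1/9206) = 5173/1396 + 17904/4603 = 48805303/6425788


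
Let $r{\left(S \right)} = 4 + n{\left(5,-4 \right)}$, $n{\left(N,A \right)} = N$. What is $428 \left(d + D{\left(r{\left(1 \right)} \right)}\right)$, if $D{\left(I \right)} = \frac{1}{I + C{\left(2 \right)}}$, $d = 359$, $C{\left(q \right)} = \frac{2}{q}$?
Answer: $\frac{768474}{5} \approx 1.5369 \cdot 10^{5}$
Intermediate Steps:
$r{\left(S \right)} = 9$ ($r{\left(S \right)} = 4 + 5 = 9$)
$D{\left(I \right)} = \frac{1}{1 + I}$ ($D{\left(I \right)} = \frac{1}{I + \frac{2}{2}} = \frac{1}{I + 2 \cdot \frac{1}{2}} = \frac{1}{I + 1} = \frac{1}{1 + I}$)
$428 \left(d + D{\left(r{\left(1 \right)} \right)}\right) = 428 \left(359 + \frac{1}{1 + 9}\right) = 428 \left(359 + \frac{1}{10}\right) = 428 \cdot \frac{3591}{10} = \frac{768474}{5}$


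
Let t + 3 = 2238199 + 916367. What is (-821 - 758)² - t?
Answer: -661322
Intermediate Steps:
t = 3154563 (t = -3 + (2238199 + 916367) = -3 + 3154566 = 3154563)
(-821 - 758)² - t = (-821 - 758)² - 1*3154563 = (-1579)² - 3154563 = 2493241 - 3154563 = -661322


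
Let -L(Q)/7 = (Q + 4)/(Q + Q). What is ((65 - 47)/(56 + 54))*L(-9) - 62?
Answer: -1371/22 ≈ -62.318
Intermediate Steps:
L(Q) = -7*(4 + Q)/(2*Q) (L(Q) = -7*(Q + 4)/(Q + Q) = -7*(4 + Q)/(2*Q))
((65 - 47)/(56 + 54))*L(-9) - 62 = ((65 - 47)/(56 + 54))*(-7/2 - 14/(-9)) - 62 = (18/110)*(-7/2 - 14*(-⅑)) - 62 = (18*(1/110))*(-7/2 + 14/9) - 62 = (9/55)*(-35/18) - 62 = -7/22 - 62 = -1371/22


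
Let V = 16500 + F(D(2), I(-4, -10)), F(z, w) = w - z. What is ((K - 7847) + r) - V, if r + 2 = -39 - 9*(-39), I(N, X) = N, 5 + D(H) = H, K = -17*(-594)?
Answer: -13938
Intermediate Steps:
K = 10098
D(H) = -5 + H
V = 16499 (V = 16500 + (-4 - (-5 + 2)) = 16500 + (-4 - 1*(-3)) = 16500 + (-4 + 3) = 16500 - 1 = 16499)
r = 310 (r = -2 + (-39 - 9*(-39)) = -2 + (-39 + 351) = -2 + 312 = 310)
((K - 7847) + r) - V = ((10098 - 7847) + 310) - 1*16499 = (2251 + 310) - 16499 = 2561 - 16499 = -13938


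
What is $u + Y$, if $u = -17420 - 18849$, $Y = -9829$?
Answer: $-46098$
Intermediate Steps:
$u = -36269$
$u + Y = -36269 - 9829 = -46098$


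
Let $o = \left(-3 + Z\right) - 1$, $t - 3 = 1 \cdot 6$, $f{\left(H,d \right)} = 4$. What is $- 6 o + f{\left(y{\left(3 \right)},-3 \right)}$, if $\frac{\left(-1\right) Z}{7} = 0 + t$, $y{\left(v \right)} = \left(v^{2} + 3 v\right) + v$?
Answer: $406$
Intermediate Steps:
$y{\left(v \right)} = v^{2} + 4 v$
$t = 9$ ($t = 3 + 1 \cdot 6 = 3 + 6 = 9$)
$Z = -63$ ($Z = - 7 \left(0 + 9\right) = \left(-7\right) 9 = -63$)
$o = -67$ ($o = \left(-3 - 63\right) - 1 = -66 - 1 = -67$)
$- 6 o + f{\left(y{\left(3 \right)},-3 \right)} = \left(-6\right) \left(-67\right) + 4 = 402 + 4 = 406$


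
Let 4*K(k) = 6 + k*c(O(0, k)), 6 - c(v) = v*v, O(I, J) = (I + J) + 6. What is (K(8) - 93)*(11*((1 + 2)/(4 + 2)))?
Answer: -10373/4 ≈ -2593.3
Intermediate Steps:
O(I, J) = 6 + I + J
c(v) = 6 - v² (c(v) = 6 - v*v = 6 - v²)
K(k) = 3/2 + k*(6 - (6 + k)²)/4 (K(k) = (6 + k*(6 - (6 + 0 + k)²))/4 = (6 + k*(6 - (6 + k)²))/4 = 3/2 + k*(6 - (6 + k)²)/4)
(K(8) - 93)*(11*((1 + 2)/(4 + 2))) = ((3/2 - ¼*8*(-6 + (6 + 8)²)) - 93)*(11*((1 + 2)/(4 + 2))) = ((3/2 - ¼*8*(-6 + 14²)) - 93)*(11*(3/6)) = ((3/2 - ¼*8*(-6 + 196)) - 93)*(11*(3*(⅙))) = ((3/2 - ¼*8*190) - 93)*(11*(½)) = ((3/2 - 380) - 93)*(11/2) = (-757/2 - 93)*(11/2) = -943/2*11/2 = -10373/4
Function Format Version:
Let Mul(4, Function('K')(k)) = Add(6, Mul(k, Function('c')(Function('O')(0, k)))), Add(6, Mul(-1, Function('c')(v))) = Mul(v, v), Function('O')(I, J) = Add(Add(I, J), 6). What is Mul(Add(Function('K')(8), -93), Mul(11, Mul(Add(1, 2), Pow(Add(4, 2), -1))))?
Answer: Rational(-10373, 4) ≈ -2593.3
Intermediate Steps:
Function('O')(I, J) = Add(6, I, J)
Function('c')(v) = Add(6, Mul(-1, Pow(v, 2))) (Function('c')(v) = Add(6, Mul(-1, Mul(v, v))) = Add(6, Mul(-1, Pow(v, 2))))
Function('K')(k) = Add(Rational(3, 2), Mul(Rational(1, 4), k, Add(6, Mul(-1, Pow(Add(6, k), 2))))) (Function('K')(k) = Mul(Rational(1, 4), Add(6, Mul(k, Add(6, Mul(-1, Pow(Add(6, 0, k), 2)))))) = Mul(Rational(1, 4), Add(6, Mul(k, Add(6, Mul(-1, Pow(Add(6, k), 2)))))) = Add(Rational(3, 2), Mul(Rational(1, 4), k, Add(6, Mul(-1, Pow(Add(6, k), 2))))))
Mul(Add(Function('K')(8), -93), Mul(11, Mul(Add(1, 2), Pow(Add(4, 2), -1)))) = Mul(Add(Add(Rational(3, 2), Mul(Rational(-1, 4), 8, Add(-6, Pow(Add(6, 8), 2)))), -93), Mul(11, Mul(Add(1, 2), Pow(Add(4, 2), -1)))) = Mul(Add(Add(Rational(3, 2), Mul(Rational(-1, 4), 8, Add(-6, Pow(14, 2)))), -93), Mul(11, Mul(3, Pow(6, -1)))) = Mul(Add(Add(Rational(3, 2), Mul(Rational(-1, 4), 8, Add(-6, 196))), -93), Mul(11, Mul(3, Rational(1, 6)))) = Mul(Add(Add(Rational(3, 2), Mul(Rational(-1, 4), 8, 190)), -93), Mul(11, Rational(1, 2))) = Mul(Add(Add(Rational(3, 2), -380), -93), Rational(11, 2)) = Mul(Add(Rational(-757, 2), -93), Rational(11, 2)) = Mul(Rational(-943, 2), Rational(11, 2)) = Rational(-10373, 4)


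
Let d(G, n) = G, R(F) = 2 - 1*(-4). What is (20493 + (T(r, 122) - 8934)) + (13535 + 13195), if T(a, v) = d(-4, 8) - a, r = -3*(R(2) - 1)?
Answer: 38300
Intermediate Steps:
R(F) = 6 (R(F) = 2 + 4 = 6)
r = -15 (r = -3*(6 - 1) = -3*5 = -15)
T(a, v) = -4 - a
(20493 + (T(r, 122) - 8934)) + (13535 + 13195) = (20493 + ((-4 - 1*(-15)) - 8934)) + (13535 + 13195) = (20493 + ((-4 + 15) - 8934)) + 26730 = (20493 + (11 - 8934)) + 26730 = (20493 - 8923) + 26730 = 11570 + 26730 = 38300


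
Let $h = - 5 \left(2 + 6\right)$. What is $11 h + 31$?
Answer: $-409$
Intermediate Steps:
$h = -40$ ($h = \left(-5\right) 8 = -40$)
$11 h + 31 = 11 \left(-40\right) + 31 = -440 + 31 = -409$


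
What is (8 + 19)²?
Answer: 729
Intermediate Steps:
(8 + 19)² = 27² = 729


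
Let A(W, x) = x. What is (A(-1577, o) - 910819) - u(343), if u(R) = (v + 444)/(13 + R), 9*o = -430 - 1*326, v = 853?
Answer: -324282765/356 ≈ -9.1091e+5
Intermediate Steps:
o = -84 (o = (-430 - 1*326)/9 = (-430 - 326)/9 = (⅑)*(-756) = -84)
u(R) = 1297/(13 + R) (u(R) = (853 + 444)/(13 + R) = 1297/(13 + R))
(A(-1577, o) - 910819) - u(343) = (-84 - 910819) - 1297/(13 + 343) = -910903 - 1297/356 = -324282765/356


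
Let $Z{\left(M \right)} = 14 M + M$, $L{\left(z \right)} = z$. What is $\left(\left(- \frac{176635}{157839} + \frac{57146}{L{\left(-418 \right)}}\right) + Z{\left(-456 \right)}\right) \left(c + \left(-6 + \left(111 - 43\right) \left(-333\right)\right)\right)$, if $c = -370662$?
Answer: $\frac{2743496264216128}{999647} \approx 2.7445 \cdot 10^{9}$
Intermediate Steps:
$Z{\left(M \right)} = 15 M$
$\left(\left(- \frac{176635}{157839} + \frac{57146}{L{\left(-418 \right)}}\right) + Z{\left(-456 \right)}\right) \left(c + \left(-6 + \left(111 - 43\right) \left(-333\right)\right)\right) = \left(\left(- \frac{176635}{157839} + \frac{57146}{-418}\right) + 15 \left(-456\right)\right) \left(-370662 + \left(-6 + \left(111 - 43\right) \left(-333\right)\right)\right) = \left(\left(\left(-176635\right) \frac{1}{157839} + 57146 \left(- \frac{1}{418}\right)\right) - 6840\right) \left(-370662 + \left(-6 + 68 \left(-333\right)\right)\right) = \left(\left(- \frac{176635}{157839} - \frac{28573}{209}\right) - 6840\right) \left(-370662 - 22650\right) = \left(- \frac{413350042}{2998941} - 6840\right) \left(-370662 - 22650\right) = \left(- \frac{20926106482}{2998941}\right) \left(-393312\right) = \frac{2743496264216128}{999647}$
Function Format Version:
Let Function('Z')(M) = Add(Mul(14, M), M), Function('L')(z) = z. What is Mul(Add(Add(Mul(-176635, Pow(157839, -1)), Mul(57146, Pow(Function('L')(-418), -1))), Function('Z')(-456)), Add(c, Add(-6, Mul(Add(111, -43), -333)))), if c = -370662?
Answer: Rational(2743496264216128, 999647) ≈ 2.7445e+9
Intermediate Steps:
Function('Z')(M) = Mul(15, M)
Mul(Add(Add(Mul(-176635, Pow(157839, -1)), Mul(57146, Pow(Function('L')(-418), -1))), Function('Z')(-456)), Add(c, Add(-6, Mul(Add(111, -43), -333)))) = Mul(Add(Add(Mul(-176635, Pow(157839, -1)), Mul(57146, Pow(-418, -1))), Mul(15, -456)), Add(-370662, Add(-6, Mul(Add(111, -43), -333)))) = Mul(Add(Add(Mul(-176635, Rational(1, 157839)), Mul(57146, Rational(-1, 418))), -6840), Add(-370662, Add(-6, Mul(68, -333)))) = Mul(Add(Add(Rational(-176635, 157839), Rational(-28573, 209)), -6840), Add(-370662, Add(-6, -22644))) = Mul(Add(Rational(-413350042, 2998941), -6840), Add(-370662, -22650)) = Mul(Rational(-20926106482, 2998941), -393312) = Rational(2743496264216128, 999647)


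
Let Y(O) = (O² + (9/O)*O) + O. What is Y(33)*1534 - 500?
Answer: 1734454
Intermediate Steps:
Y(O) = 9 + O + O² (Y(O) = (O² + 9) + O = (9 + O²) + O = 9 + O + O²)
Y(33)*1534 - 500 = (9 + 33 + 33²)*1534 - 500 = (9 + 33 + 1089)*1534 - 500 = 1131*1534 - 500 = 1734954 - 500 = 1734454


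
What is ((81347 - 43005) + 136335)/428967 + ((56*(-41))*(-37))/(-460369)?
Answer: 6282038747/28211872689 ≈ 0.22267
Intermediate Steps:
((81347 - 43005) + 136335)/428967 + ((56*(-41))*(-37))/(-460369) = (38342 + 136335)*(1/428967) - 2296*(-37)*(-1/460369) = 174677*(1/428967) + 84952*(-1/460369) = 174677/428967 - 12136/65767 = 6282038747/28211872689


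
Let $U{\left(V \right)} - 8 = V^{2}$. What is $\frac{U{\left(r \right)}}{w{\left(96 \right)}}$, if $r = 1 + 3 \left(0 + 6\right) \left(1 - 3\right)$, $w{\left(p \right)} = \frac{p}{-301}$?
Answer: $- \frac{123711}{32} \approx -3866.0$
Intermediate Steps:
$w{\left(p \right)} = - \frac{p}{301}$ ($w{\left(p \right)} = p \left(- \frac{1}{301}\right) = - \frac{p}{301}$)
$r = -35$ ($r = 1 + 3 \cdot 6 \left(1 - 3\right) = 1 + 18 \left(-2\right) = 1 - 36 = -35$)
$U{\left(V \right)} = 8 + V^{2}$
$\frac{U{\left(r \right)}}{w{\left(96 \right)}} = \frac{8 + \left(-35\right)^{2}}{\left(- \frac{1}{301}\right) 96} = \frac{8 + 1225}{- \frac{96}{301}} = 1233 \left(- \frac{301}{96}\right) = - \frac{123711}{32}$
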